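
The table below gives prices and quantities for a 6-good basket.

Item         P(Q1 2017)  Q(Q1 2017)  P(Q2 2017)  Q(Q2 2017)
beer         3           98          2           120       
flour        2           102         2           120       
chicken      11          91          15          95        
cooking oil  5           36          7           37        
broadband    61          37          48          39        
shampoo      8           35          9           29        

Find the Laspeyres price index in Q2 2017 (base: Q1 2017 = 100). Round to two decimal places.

97.44

Laspeyres price index uses base-period quantities as weights.
ΣP(Q2 2017)·Q(Q1 2017) = 2×98 + 2×102 + 15×91 + 7×36 + 48×37 + 9×35 = 196 + 204 + 1365 + 252 + 1776 + 315 = 4108
ΣP(Q1 2017)·Q(Q1 2017) = 3×98 + 2×102 + 11×91 + 5×36 + 61×37 + 8×35 = 294 + 204 + 1001 + 180 + 2257 + 280 = 4216
Index = 4108 / 4216 × 100 = 97.4383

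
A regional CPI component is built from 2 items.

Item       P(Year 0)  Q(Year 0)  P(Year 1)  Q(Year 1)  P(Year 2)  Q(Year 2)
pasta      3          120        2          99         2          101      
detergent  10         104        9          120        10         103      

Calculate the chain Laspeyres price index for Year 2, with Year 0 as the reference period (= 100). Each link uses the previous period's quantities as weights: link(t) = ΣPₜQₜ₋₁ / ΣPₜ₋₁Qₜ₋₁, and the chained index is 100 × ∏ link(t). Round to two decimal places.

91.89

Link Year 0→Year 1:
ΣP(Year 1)Q(Year 0) = 2×120 + 9×104 = 240 + 936 = 1176
ΣP(Year 0)Q(Year 0) = 3×120 + 10×104 = 360 + 1040 = 1400
link = 1176/1400 = 0.840000
Link Year 1→Year 2:
ΣP(Year 2)Q(Year 1) = 2×99 + 10×120 = 198 + 1200 = 1398
ΣP(Year 1)Q(Year 1) = 2×99 + 9×120 = 198 + 1080 = 1278
link = 1398/1278 = 1.093897
Chained index = 100 × 0.840000 × 1.093897 = 91.8873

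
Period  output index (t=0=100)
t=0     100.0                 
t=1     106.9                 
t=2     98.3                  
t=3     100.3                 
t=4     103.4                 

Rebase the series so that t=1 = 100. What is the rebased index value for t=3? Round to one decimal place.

93.8

Rebased(t=3) = 100.3 / 106.9 × 100 = 93.8260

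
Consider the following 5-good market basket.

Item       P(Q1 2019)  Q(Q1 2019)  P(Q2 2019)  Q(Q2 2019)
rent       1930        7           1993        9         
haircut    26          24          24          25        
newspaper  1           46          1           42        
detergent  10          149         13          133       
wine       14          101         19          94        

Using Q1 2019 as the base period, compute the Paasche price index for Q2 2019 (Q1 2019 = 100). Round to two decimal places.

106.69

Paasche price index uses current-period quantities as weights.
ΣP(Q2 2019)·Q(Q2 2019) = 1993×9 + 24×25 + 1×42 + 13×133 + 19×94 = 17937 + 600 + 42 + 1729 + 1786 = 22094
ΣP(Q1 2019)·Q(Q2 2019) = 1930×9 + 26×25 + 1×42 + 10×133 + 14×94 = 17370 + 650 + 42 + 1330 + 1316 = 20708
Index = 22094 / 20708 × 100 = 106.6931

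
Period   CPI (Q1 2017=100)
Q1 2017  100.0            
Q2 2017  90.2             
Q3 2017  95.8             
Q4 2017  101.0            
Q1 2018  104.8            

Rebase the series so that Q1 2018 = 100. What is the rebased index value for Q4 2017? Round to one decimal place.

Rebased(Q4 2017) = 101.0 / 104.8 × 100 = 96.3740

96.4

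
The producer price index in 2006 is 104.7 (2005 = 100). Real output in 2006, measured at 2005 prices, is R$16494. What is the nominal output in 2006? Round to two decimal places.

Nominal = Real × (Index/100) = 16494 × (104.7/100)
        = 16494 × 1.047 = 17269.2180

17269.22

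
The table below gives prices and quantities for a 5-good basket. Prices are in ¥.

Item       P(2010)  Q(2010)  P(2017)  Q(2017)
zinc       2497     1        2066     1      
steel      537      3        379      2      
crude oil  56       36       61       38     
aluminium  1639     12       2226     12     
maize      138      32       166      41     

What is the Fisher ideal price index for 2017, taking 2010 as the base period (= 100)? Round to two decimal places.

124.25

Laspeyres component (base-period weights):
ΣP(2017)Q(2010) = 2066×1 + 379×3 + 61×36 + 2226×12 + 166×32 = 2066 + 1137 + 2196 + 26712 + 5312 = 37423
ΣP(2010)Q(2010) = 2497×1 + 537×3 + 56×36 + 1639×12 + 138×32 = 2497 + 1611 + 2016 + 19668 + 4416 = 30208
L = 37423 / 30208 × 100 = 123.8844
Paasche component (current-period weights):
ΣP(2017)Q(2017) = 2066×1 + 379×2 + 61×38 + 2226×12 + 166×41 = 2066 + 758 + 2318 + 26712 + 6806 = 38660
ΣP(2010)Q(2017) = 2497×1 + 537×2 + 56×38 + 1639×12 + 138×41 = 2497 + 1074 + 2128 + 19668 + 5658 = 31025
P = 38660 / 31025 × 100 = 124.6092
Fisher = √(L × P) = √(123.8844 × 124.6092) = 124.2463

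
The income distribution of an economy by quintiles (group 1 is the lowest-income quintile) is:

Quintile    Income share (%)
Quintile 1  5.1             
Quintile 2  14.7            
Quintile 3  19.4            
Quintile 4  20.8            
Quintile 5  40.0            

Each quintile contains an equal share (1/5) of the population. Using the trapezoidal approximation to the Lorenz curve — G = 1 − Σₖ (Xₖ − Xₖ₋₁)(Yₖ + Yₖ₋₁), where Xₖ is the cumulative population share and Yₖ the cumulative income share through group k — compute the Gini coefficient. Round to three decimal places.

Cumulative income shares Yₖ: 0.0510, 0.1980, 0.3920, 0.6000, 1.0000
Σ (Xₖ−Xₖ₋₁)(Yₖ+Yₖ₋₁) = (1/5)(0.0510+0.0000) + (1/5)(0.1980+0.0510) + (1/5)(0.3920+0.1980) + (1/5)(0.6000+0.3920) + (1/5)(1.0000+0.6000)
  = 0.0102 + 0.0498 + 0.1180 + 0.1984 + 0.3200 = 0.6964
G = 1 − 0.6964 = 0.3036

0.304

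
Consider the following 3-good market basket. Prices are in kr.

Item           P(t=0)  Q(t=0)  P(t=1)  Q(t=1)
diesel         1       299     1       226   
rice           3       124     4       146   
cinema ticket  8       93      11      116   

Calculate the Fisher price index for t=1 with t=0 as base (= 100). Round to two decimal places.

Laspeyres component (base-period weights):
ΣP(t=1)Q(t=0) = 1×299 + 4×124 + 11×93 = 299 + 496 + 1023 = 1818
ΣP(t=0)Q(t=0) = 1×299 + 3×124 + 8×93 = 299 + 372 + 744 = 1415
L = 1818 / 1415 × 100 = 128.4806
Paasche component (current-period weights):
ΣP(t=1)Q(t=1) = 1×226 + 4×146 + 11×116 = 226 + 584 + 1276 = 2086
ΣP(t=0)Q(t=1) = 1×226 + 3×146 + 8×116 = 226 + 438 + 928 = 1592
P = 2086 / 1592 × 100 = 131.0302
Fisher = √(L × P) = √(128.4806 × 131.0302) = 129.7491

129.75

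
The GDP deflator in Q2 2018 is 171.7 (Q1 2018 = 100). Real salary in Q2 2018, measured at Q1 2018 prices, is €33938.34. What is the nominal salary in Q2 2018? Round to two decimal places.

Nominal = Real × (Index/100) = 33938.34 × (171.7/100)
        = 33938.34 × 1.717 = 58272.1298

58272.13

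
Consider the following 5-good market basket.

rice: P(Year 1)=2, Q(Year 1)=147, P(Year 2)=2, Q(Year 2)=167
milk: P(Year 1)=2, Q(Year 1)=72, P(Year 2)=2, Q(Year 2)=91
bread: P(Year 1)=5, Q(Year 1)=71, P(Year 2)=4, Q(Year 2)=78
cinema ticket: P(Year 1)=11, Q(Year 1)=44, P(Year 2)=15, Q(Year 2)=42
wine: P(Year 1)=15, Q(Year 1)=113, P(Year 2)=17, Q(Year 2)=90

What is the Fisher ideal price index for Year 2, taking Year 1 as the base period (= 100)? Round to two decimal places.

Laspeyres component (base-period weights):
ΣP(Year 2)Q(Year 1) = 2×147 + 2×72 + 4×71 + 15×44 + 17×113 = 294 + 144 + 284 + 660 + 1921 = 3303
ΣP(Year 1)Q(Year 1) = 2×147 + 2×72 + 5×71 + 11×44 + 15×113 = 294 + 144 + 355 + 484 + 1695 = 2972
L = 3303 / 2972 × 100 = 111.1373
Paasche component (current-period weights):
ΣP(Year 2)Q(Year 2) = 2×167 + 2×91 + 4×78 + 15×42 + 17×90 = 334 + 182 + 312 + 630 + 1530 = 2988
ΣP(Year 1)Q(Year 2) = 2×167 + 2×91 + 5×78 + 11×42 + 15×90 = 334 + 182 + 390 + 462 + 1350 = 2718
P = 2988 / 2718 × 100 = 109.9338
Fisher = √(L × P) = √(111.1373 × 109.9338) = 110.5339

110.53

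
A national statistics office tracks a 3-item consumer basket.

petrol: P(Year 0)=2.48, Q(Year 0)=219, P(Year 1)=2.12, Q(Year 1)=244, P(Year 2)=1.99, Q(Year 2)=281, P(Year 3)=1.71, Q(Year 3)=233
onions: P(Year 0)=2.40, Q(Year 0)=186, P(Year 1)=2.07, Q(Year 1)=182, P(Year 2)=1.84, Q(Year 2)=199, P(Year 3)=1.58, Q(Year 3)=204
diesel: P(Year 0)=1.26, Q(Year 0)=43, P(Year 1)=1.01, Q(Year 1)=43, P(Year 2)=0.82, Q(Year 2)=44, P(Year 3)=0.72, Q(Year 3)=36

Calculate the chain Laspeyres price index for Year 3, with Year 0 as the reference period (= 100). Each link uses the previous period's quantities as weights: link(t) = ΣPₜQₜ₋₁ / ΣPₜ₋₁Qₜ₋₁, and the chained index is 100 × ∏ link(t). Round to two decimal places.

Link Year 0→Year 1:
ΣP(Year 1)Q(Year 0) = 2.12×219 + 2.07×186 + 1.01×43 = 464.28 + 385.02 + 43.43 = 892.73
ΣP(Year 0)Q(Year 0) = 2.48×219 + 2.40×186 + 1.26×43 = 543.12 + 446.4 + 54.18 = 1043.7
link = 892.73/1043.7 = 0.855351
Link Year 1→Year 2:
ΣP(Year 2)Q(Year 1) = 1.99×244 + 1.84×182 + 0.82×43 = 485.56 + 334.88 + 35.26 = 855.7
ΣP(Year 1)Q(Year 1) = 2.12×244 + 2.07×182 + 1.01×43 = 517.28 + 376.74 + 43.43 = 937.45
link = 855.7/937.45 = 0.912795
Link Year 2→Year 3:
ΣP(Year 3)Q(Year 2) = 1.71×281 + 1.58×199 + 0.72×44 = 480.51 + 314.42 + 31.68 = 826.61
ΣP(Year 2)Q(Year 2) = 1.99×281 + 1.84×199 + 0.82×44 = 559.19 + 366.16 + 36.08 = 961.43
link = 826.61/961.43 = 0.859771
Chained index = 100 × 0.855351 × 0.912795 × 0.859771 = 67.1276

67.13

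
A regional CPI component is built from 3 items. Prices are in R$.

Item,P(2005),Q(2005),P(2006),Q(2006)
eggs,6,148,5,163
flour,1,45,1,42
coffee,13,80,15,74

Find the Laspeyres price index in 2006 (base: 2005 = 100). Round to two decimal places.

Laspeyres price index uses base-period quantities as weights.
ΣP(2006)·Q(2005) = 5×148 + 1×45 + 15×80 = 740 + 45 + 1200 = 1985
ΣP(2005)·Q(2005) = 6×148 + 1×45 + 13×80 = 888 + 45 + 1040 = 1973
Index = 1985 / 1973 × 100 = 100.6082

100.61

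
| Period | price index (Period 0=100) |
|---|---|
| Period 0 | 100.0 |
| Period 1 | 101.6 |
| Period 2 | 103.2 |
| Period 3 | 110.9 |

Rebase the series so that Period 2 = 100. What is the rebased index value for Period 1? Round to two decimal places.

Rebased(Period 1) = 101.6 / 103.2 × 100 = 98.4496

98.45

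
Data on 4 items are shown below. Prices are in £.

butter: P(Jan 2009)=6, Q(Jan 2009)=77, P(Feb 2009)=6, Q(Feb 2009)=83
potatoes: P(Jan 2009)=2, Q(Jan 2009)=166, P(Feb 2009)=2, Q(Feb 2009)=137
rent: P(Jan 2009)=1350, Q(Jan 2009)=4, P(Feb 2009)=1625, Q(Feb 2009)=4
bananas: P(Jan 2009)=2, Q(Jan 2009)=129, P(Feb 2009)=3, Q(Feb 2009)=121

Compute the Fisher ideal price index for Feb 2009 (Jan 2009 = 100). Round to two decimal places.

Laspeyres component (base-period weights):
ΣP(Feb 2009)Q(Jan 2009) = 6×77 + 2×166 + 1625×4 + 3×129 = 462 + 332 + 6500 + 387 = 7681
ΣP(Jan 2009)Q(Jan 2009) = 6×77 + 2×166 + 1350×4 + 2×129 = 462 + 332 + 5400 + 258 = 6452
L = 7681 / 6452 × 100 = 119.0484
Paasche component (current-period weights):
ΣP(Feb 2009)Q(Feb 2009) = 6×83 + 2×137 + 1625×4 + 3×121 = 498 + 274 + 6500 + 363 = 7635
ΣP(Jan 2009)Q(Feb 2009) = 6×83 + 2×137 + 1350×4 + 2×121 = 498 + 274 + 5400 + 242 = 6414
P = 7635 / 6414 × 100 = 119.0365
Fisher = √(L × P) = √(119.0484 × 119.0365) = 119.0424

119.04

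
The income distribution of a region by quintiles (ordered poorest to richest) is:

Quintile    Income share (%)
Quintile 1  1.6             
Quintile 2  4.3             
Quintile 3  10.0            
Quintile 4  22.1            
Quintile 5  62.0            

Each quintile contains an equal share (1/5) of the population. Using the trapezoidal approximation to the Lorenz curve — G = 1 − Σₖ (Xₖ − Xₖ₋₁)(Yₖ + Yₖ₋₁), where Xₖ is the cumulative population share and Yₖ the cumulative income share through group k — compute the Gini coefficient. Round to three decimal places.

Cumulative income shares Yₖ: 0.0160, 0.0590, 0.1590, 0.3800, 1.0000
Σ (Xₖ−Xₖ₋₁)(Yₖ+Yₖ₋₁) = (1/5)(0.0160+0.0000) + (1/5)(0.0590+0.0160) + (1/5)(0.1590+0.0590) + (1/5)(0.3800+0.1590) + (1/5)(1.0000+0.3800)
  = 0.0032 + 0.0150 + 0.0436 + 0.1078 + 0.2760 = 0.4456
G = 1 − 0.4456 = 0.5544

0.554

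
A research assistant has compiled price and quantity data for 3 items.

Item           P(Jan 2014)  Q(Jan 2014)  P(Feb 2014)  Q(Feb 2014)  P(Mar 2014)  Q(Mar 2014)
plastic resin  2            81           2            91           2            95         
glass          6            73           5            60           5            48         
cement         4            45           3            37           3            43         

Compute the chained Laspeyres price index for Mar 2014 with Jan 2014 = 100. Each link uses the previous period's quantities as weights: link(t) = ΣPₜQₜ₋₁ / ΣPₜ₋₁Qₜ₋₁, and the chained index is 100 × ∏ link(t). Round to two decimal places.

Link Jan 2014→Feb 2014:
ΣP(Feb 2014)Q(Jan 2014) = 2×81 + 5×73 + 3×45 = 162 + 365 + 135 = 662
ΣP(Jan 2014)Q(Jan 2014) = 2×81 + 6×73 + 4×45 = 162 + 438 + 180 = 780
link = 662/780 = 0.848718
Link Feb 2014→Mar 2014:
ΣP(Mar 2014)Q(Feb 2014) = 2×91 + 5×60 + 3×37 = 182 + 300 + 111 = 593
ΣP(Feb 2014)Q(Feb 2014) = 2×91 + 5×60 + 3×37 = 182 + 300 + 111 = 593
link = 593/593 = 1.000000
Chained index = 100 × 0.848718 × 1.000000 = 84.8718

84.87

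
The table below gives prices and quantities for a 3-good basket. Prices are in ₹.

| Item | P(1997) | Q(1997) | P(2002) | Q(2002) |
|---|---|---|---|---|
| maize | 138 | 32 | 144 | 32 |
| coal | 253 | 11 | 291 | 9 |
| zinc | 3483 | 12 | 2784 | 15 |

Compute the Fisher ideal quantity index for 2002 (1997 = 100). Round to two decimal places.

Laspeyres component (base-period weights):
ΣP(1997)Q(2002) = 138×32 + 253×9 + 3483×15 = 4416 + 2277 + 52245 = 58938
ΣP(1997)Q(1997) = 138×32 + 253×11 + 3483×12 = 4416 + 2783 + 41796 = 48995
L = 58938 / 48995 × 100 = 120.2939
Paasche component (current-period weights):
ΣP(2002)Q(2002) = 144×32 + 291×9 + 2784×15 = 4608 + 2619 + 41760 = 48987
ΣP(2002)Q(1997) = 144×32 + 291×11 + 2784×12 = 4608 + 3201 + 33408 = 41217
P = 48987 / 41217 × 100 = 118.8514
Fisher = √(L × P) = √(120.2939 × 118.8514) = 119.5705

119.57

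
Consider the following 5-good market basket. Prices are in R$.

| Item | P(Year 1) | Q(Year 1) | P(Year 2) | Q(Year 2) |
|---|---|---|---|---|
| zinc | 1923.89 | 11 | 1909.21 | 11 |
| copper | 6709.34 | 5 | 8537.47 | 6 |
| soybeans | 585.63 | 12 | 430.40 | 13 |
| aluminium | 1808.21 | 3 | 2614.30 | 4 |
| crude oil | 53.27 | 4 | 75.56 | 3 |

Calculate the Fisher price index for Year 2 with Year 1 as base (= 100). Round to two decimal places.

Laspeyres component (base-period weights):
ΣP(Year 2)Q(Year 1) = 1909.21×11 + 8537.47×5 + 430.40×12 + 2614.30×3 + 75.56×4 = 21001.31 + 42687.35 + 5164.8 + 7842.9 + 302.24 = 76998.6
ΣP(Year 1)Q(Year 1) = 1923.89×11 + 6709.34×5 + 585.63×12 + 1808.21×3 + 53.27×4 = 21162.79 + 33546.7 + 7027.56 + 5424.63 + 213.08 = 67374.76
L = 76998.6 / 67374.76 × 100 = 114.2840
Paasche component (current-period weights):
ΣP(Year 2)Q(Year 2) = 1909.21×11 + 8537.47×6 + 430.40×13 + 2614.30×4 + 75.56×3 = 21001.31 + 51224.82 + 5595.2 + 10457.2 + 226.68 = 88505.21
ΣP(Year 1)Q(Year 2) = 1923.89×11 + 6709.34×6 + 585.63×13 + 1808.21×4 + 53.27×3 = 21162.79 + 40256.04 + 7613.19 + 7232.84 + 159.81 = 76424.67
P = 88505.21 / 76424.67 × 100 = 115.8071
Fisher = √(L × P) = √(114.2840 × 115.8071) = 115.0431

115.04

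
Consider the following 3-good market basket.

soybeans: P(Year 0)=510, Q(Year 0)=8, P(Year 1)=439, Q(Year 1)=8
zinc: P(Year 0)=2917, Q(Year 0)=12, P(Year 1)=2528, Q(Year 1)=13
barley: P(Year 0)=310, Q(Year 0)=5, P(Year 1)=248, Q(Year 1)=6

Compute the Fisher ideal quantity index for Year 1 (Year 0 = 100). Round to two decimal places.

107.93

Laspeyres component (base-period weights):
ΣP(Year 0)Q(Year 1) = 510×8 + 2917×13 + 310×6 = 4080 + 37921 + 1860 = 43861
ΣP(Year 0)Q(Year 0) = 510×8 + 2917×12 + 310×5 = 4080 + 35004 + 1550 = 40634
L = 43861 / 40634 × 100 = 107.9416
Paasche component (current-period weights):
ΣP(Year 1)Q(Year 1) = 439×8 + 2528×13 + 248×6 = 3512 + 32864 + 1488 = 37864
ΣP(Year 1)Q(Year 0) = 439×8 + 2528×12 + 248×5 = 3512 + 30336 + 1240 = 35088
P = 37864 / 35088 × 100 = 107.9115
Fisher = √(L × P) = √(107.9416 × 107.9115) = 107.9266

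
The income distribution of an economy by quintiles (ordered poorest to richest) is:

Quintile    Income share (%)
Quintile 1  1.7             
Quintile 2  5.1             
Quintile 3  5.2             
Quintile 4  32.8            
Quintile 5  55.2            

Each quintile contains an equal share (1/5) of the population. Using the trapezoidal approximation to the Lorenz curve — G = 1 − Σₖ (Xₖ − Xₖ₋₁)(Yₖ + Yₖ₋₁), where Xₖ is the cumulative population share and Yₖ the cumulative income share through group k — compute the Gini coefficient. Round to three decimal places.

Cumulative income shares Yₖ: 0.0170, 0.0680, 0.1200, 0.4480, 1.0000
Σ (Xₖ−Xₖ₋₁)(Yₖ+Yₖ₋₁) = (1/5)(0.0170+0.0000) + (1/5)(0.0680+0.0170) + (1/5)(0.1200+0.0680) + (1/5)(0.4480+0.1200) + (1/5)(1.0000+0.4480)
  = 0.0034 + 0.0170 + 0.0376 + 0.1136 + 0.2896 = 0.4612
G = 1 − 0.4612 = 0.5388

0.539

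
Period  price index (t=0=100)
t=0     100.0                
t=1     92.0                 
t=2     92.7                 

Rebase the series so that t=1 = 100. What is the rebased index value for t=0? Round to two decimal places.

Rebased(t=0) = 100.0 / 92.0 × 100 = 108.6957

108.70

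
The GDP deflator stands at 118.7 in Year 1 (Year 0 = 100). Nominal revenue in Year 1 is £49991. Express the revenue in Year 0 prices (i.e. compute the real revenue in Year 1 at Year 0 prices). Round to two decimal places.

Real = Nominal ÷ (Index/100) = 49991 ÷ (118.7/100)
     = 49991 ÷ 1.187 = 42115.4170

42115.42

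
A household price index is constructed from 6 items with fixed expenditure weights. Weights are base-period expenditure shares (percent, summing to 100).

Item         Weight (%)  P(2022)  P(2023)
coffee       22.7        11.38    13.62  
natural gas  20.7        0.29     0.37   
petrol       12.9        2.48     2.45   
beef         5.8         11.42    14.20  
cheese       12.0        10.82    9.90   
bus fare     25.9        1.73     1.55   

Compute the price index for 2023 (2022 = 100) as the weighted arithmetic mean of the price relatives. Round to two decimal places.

coffee: 22.7 × (13.62/11.38) = 22.7 × 1.196837 = 27.1682
natural gas: 20.7 × (0.37/0.29) = 20.7 × 1.275862 = 26.4103
petrol: 12.9 × (2.45/2.48) = 12.9 × 0.987903 = 12.7440
beef: 5.8 × (14.20/11.42) = 5.8 × 1.243433 = 7.2119
cheese: 12.0 × (9.90/10.82) = 12.0 × 0.914972 = 10.9797
bus fare: 25.9 × (1.55/1.73) = 25.9 × 0.895954 = 23.2052
Index = Σ wᵢ·(p₁ᵢ/p₀ᵢ) = 27.1682 + 26.4103 + 12.7440 + 7.2119 + 10.9797 + 23.2052 = 107.7193

107.72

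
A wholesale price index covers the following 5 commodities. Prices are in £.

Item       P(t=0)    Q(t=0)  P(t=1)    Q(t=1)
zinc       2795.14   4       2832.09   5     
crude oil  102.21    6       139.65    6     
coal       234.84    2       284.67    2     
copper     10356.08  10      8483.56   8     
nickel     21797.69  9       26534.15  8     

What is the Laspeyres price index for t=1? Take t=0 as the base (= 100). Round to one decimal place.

107.8

Laspeyres price index uses base-period quantities as weights.
ΣP(t=1)·Q(t=0) = 2832.09×4 + 139.65×6 + 284.67×2 + 8483.56×10 + 26534.15×9 = 11328.36 + 837.9 + 569.34 + 84835.6 + 238807.35 = 336378.55
ΣP(t=0)·Q(t=0) = 2795.14×4 + 102.21×6 + 234.84×2 + 10356.08×10 + 21797.69×9 = 11180.56 + 613.26 + 469.68 + 103560.8 + 196179.21 = 312003.51
Index = 336378.55 / 312003.51 × 100 = 107.8124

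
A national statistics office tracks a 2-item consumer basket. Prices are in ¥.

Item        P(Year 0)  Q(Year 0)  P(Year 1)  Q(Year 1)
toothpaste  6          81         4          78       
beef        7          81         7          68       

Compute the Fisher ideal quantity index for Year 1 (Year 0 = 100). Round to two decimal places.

Laspeyres component (base-period weights):
ΣP(Year 0)Q(Year 1) = 6×78 + 7×68 = 468 + 476 = 944
ΣP(Year 0)Q(Year 0) = 6×81 + 7×81 = 486 + 567 = 1053
L = 944 / 1053 × 100 = 89.6486
Paasche component (current-period weights):
ΣP(Year 1)Q(Year 1) = 4×78 + 7×68 = 312 + 476 = 788
ΣP(Year 1)Q(Year 0) = 4×81 + 7×81 = 324 + 567 = 891
P = 788 / 891 × 100 = 88.4400
Fisher = √(L × P) = √(89.6486 × 88.4400) = 89.0422

89.04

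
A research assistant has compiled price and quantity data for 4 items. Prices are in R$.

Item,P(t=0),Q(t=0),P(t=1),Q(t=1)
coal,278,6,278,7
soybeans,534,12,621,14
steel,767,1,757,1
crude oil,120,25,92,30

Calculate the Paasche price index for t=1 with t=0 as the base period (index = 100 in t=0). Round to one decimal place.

Paasche price index uses current-period quantities as weights.
ΣP(t=1)·Q(t=1) = 278×7 + 621×14 + 757×1 + 92×30 = 1946 + 8694 + 757 + 2760 = 14157
ΣP(t=0)·Q(t=1) = 278×7 + 534×14 + 767×1 + 120×30 = 1946 + 7476 + 767 + 3600 = 13789
Index = 14157 / 13789 × 100 = 102.6688

102.7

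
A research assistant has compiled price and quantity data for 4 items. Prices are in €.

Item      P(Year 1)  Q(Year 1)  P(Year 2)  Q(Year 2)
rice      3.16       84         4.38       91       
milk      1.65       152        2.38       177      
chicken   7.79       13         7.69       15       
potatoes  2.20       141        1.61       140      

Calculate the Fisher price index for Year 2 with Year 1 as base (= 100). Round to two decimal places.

114.72

Laspeyres component (base-period weights):
ΣP(Year 2)Q(Year 1) = 4.38×84 + 2.38×152 + 7.69×13 + 1.61×141 = 367.92 + 361.76 + 99.97 + 227.01 = 1056.66
ΣP(Year 1)Q(Year 1) = 3.16×84 + 1.65×152 + 7.79×13 + 2.20×141 = 265.44 + 250.8 + 101.27 + 310.2 = 927.71
L = 1056.66 / 927.71 × 100 = 113.8998
Paasche component (current-period weights):
ΣP(Year 2)Q(Year 2) = 4.38×91 + 2.38×177 + 7.69×15 + 1.61×140 = 398.58 + 421.26 + 115.35 + 225.4 = 1160.59
ΣP(Year 1)Q(Year 2) = 3.16×91 + 1.65×177 + 7.79×15 + 2.20×140 = 287.56 + 292.05 + 116.85 + 308 = 1004.46
P = 1160.59 / 1004.46 × 100 = 115.5437
Fisher = √(L × P) = √(113.8998 × 115.5437) = 114.7188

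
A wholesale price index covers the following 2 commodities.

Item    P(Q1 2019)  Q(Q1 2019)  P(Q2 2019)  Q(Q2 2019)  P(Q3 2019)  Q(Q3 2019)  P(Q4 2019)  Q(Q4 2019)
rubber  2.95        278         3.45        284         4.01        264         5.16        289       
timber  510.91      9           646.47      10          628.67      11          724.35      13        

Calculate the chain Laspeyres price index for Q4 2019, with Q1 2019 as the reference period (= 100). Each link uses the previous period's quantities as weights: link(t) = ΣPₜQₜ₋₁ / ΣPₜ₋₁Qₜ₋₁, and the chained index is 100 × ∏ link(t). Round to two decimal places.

Link Q1 2019→Q2 2019:
ΣP(Q2 2019)Q(Q1 2019) = 3.45×278 + 646.47×9 = 959.1 + 5818.23 = 6777.33
ΣP(Q1 2019)Q(Q1 2019) = 2.95×278 + 510.91×9 = 820.1 + 4598.19 = 5418.29
link = 6777.33/5418.29 = 1.250825
Link Q2 2019→Q3 2019:
ΣP(Q3 2019)Q(Q2 2019) = 4.01×284 + 628.67×10 = 1138.84 + 6286.7 = 7425.54
ΣP(Q2 2019)Q(Q2 2019) = 3.45×284 + 646.47×10 = 979.8 + 6464.7 = 7444.5
link = 7425.54/7444.5 = 0.997453
Link Q3 2019→Q4 2019:
ΣP(Q4 2019)Q(Q3 2019) = 5.16×264 + 724.35×11 = 1362.24 + 7967.85 = 9330.09
ΣP(Q3 2019)Q(Q3 2019) = 4.01×264 + 628.67×11 = 1058.64 + 6915.37 = 7974.01
link = 9330.09/7974.01 = 1.170062
Chained index = 100 × 1.250825 × 0.997453 × 1.170062 = 145.9815

145.98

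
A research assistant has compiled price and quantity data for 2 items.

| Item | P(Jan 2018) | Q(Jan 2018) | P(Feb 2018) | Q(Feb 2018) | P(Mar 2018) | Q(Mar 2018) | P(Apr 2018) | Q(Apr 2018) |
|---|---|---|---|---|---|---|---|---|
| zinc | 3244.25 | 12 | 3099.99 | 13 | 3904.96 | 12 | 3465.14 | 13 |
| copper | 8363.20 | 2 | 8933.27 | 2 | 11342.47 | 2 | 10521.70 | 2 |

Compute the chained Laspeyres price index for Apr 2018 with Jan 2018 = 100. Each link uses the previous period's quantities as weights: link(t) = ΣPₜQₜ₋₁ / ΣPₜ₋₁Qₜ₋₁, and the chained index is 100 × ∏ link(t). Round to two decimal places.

112.50

Link Jan 2018→Feb 2018:
ΣP(Feb 2018)Q(Jan 2018) = 3099.99×12 + 8933.27×2 = 37199.88 + 17866.54 = 55066.42
ΣP(Jan 2018)Q(Jan 2018) = 3244.25×12 + 8363.20×2 = 38931 + 16726.4 = 55657.4
link = 55066.42/55657.4 = 0.989382
Link Feb 2018→Mar 2018:
ΣP(Mar 2018)Q(Feb 2018) = 3904.96×13 + 11342.47×2 = 50764.48 + 22684.94 = 73449.42
ΣP(Feb 2018)Q(Feb 2018) = 3099.99×13 + 8933.27×2 = 40299.87 + 17866.54 = 58166.41
link = 73449.42/58166.41 = 1.262746
Link Mar 2018→Apr 2018:
ΣP(Apr 2018)Q(Mar 2018) = 3465.14×12 + 10521.70×2 = 41581.68 + 21043.4 = 62625.08
ΣP(Mar 2018)Q(Mar 2018) = 3904.96×12 + 11342.47×2 = 46859.52 + 22684.94 = 69544.46
link = 62625.08/69544.46 = 0.900504
Chained index = 100 × 0.989382 × 1.262746 × 0.900504 = 112.5034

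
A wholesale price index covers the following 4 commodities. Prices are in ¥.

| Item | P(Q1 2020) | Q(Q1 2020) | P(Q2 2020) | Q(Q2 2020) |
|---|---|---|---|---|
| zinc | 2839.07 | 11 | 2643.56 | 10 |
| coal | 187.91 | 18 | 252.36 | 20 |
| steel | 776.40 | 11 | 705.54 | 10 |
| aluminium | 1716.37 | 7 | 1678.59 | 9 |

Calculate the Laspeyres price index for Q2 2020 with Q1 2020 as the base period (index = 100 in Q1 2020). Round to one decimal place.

Laspeyres price index uses base-period quantities as weights.
ΣP(Q2 2020)·Q(Q1 2020) = 2643.56×11 + 252.36×18 + 705.54×11 + 1678.59×7 = 29079.16 + 4542.48 + 7760.94 + 11750.13 = 53132.71
ΣP(Q1 2020)·Q(Q1 2020) = 2839.07×11 + 187.91×18 + 776.40×11 + 1716.37×7 = 31229.77 + 3382.38 + 8540.4 + 12014.59 = 55167.14
Index = 53132.71 / 55167.14 × 100 = 96.3122

96.3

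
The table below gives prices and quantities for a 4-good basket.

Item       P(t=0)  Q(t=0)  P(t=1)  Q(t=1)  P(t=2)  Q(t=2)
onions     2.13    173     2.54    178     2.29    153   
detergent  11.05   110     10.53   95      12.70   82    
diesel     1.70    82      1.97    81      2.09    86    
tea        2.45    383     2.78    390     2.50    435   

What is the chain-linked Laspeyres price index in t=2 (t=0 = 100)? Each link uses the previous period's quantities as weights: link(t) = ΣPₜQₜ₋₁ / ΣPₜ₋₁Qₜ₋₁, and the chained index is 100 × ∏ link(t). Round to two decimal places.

Link t=0→t=1:
ΣP(t=1)Q(t=0) = 2.54×173 + 10.53×110 + 1.97×82 + 2.78×383 = 439.42 + 1158.3 + 161.54 + 1064.74 = 2824
ΣP(t=0)Q(t=0) = 2.13×173 + 11.05×110 + 1.70×82 + 2.45×383 = 368.49 + 1215.5 + 139.4 + 938.35 = 2661.74
link = 2824/2661.74 = 1.060960
Link t=1→t=2:
ΣP(t=2)Q(t=1) = 2.29×178 + 12.70×95 + 2.09×81 + 2.50×390 = 407.62 + 1206.5 + 169.29 + 975 = 2758.41
ΣP(t=1)Q(t=1) = 2.54×178 + 10.53×95 + 1.97×81 + 2.78×390 = 452.12 + 1000.35 + 159.57 + 1084.2 = 2696.24
link = 2758.41/2696.24 = 1.023058
Chained index = 100 × 1.060960 × 1.023058 = 108.5424

108.54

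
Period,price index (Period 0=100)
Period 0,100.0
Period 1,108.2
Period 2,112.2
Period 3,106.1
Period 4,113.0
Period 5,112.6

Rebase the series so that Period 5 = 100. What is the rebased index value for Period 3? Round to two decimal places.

94.23

Rebased(Period 3) = 106.1 / 112.6 × 100 = 94.2274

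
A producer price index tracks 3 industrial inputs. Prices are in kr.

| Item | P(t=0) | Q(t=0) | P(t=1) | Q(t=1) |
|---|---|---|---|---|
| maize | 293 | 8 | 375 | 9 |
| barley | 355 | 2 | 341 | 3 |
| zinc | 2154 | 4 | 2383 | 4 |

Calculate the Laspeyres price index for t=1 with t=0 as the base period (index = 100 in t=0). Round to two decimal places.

113.23

Laspeyres price index uses base-period quantities as weights.
ΣP(t=1)·Q(t=0) = 375×8 + 341×2 + 2383×4 = 3000 + 682 + 9532 = 13214
ΣP(t=0)·Q(t=0) = 293×8 + 355×2 + 2154×4 = 2344 + 710 + 8616 = 11670
Index = 13214 / 11670 × 100 = 113.2305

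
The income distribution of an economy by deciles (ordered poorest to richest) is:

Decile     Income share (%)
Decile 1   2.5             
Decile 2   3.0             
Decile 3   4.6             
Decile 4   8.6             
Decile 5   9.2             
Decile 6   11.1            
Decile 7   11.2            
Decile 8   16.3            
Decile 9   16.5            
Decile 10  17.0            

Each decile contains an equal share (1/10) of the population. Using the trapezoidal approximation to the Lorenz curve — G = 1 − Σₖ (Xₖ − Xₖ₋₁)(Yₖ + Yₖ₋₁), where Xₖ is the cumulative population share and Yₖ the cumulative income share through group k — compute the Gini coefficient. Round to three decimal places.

Cumulative income shares Yₖ: 0.0250, 0.0550, 0.1010, 0.1870, 0.2790, 0.3900, 0.5020, 0.6650, 0.8300, 1.0000
Σ (Xₖ−Xₖ₋₁)(Yₖ+Yₖ₋₁) = (1/10)(0.0250+0.0000) + (1/10)(0.0550+0.0250) + (1/10)(0.1010+0.0550) + (1/10)(0.1870+0.1010) + (1/10)(0.2790+0.1870) + (1/10)(0.3900+0.2790) + (1/10)(0.5020+0.3900) + (1/10)(0.6650+0.5020) + (1/10)(0.8300+0.6650) + (1/10)(1.0000+0.8300)
  = 0.0025 + 0.0080 + 0.0156 + 0.0288 + 0.0466 + 0.0669 + 0.0892 + 0.1167 + 0.1495 + 0.1830 = 0.7068
G = 1 − 0.7068 = 0.2932

0.293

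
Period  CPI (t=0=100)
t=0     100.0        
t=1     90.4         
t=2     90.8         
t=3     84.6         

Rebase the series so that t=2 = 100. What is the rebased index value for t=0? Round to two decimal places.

110.13

Rebased(t=0) = 100.0 / 90.8 × 100 = 110.1322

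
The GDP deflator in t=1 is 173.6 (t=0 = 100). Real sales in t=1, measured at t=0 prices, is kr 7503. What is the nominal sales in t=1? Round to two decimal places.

Nominal = Real × (Index/100) = 7503 × (173.6/100)
        = 7503 × 1.736 = 13025.2080

13025.21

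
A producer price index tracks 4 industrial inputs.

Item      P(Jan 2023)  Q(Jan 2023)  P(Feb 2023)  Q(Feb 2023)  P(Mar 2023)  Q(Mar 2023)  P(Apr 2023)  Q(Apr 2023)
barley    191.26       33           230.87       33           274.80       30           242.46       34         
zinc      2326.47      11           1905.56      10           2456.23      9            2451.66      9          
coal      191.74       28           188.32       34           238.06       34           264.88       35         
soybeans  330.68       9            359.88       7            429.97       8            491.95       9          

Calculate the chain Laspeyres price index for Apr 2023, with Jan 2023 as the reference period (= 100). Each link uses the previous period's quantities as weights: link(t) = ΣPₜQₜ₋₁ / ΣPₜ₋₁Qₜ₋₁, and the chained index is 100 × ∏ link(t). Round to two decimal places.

Link Jan 2023→Feb 2023:
ΣP(Feb 2023)Q(Jan 2023) = 230.87×33 + 1905.56×11 + 188.32×28 + 359.88×9 = 7618.71 + 20961.16 + 5272.96 + 3238.92 = 37091.75
ΣP(Jan 2023)Q(Jan 2023) = 191.26×33 + 2326.47×11 + 191.74×28 + 330.68×9 = 6311.58 + 25591.17 + 5368.72 + 2976.12 = 40247.59
link = 37091.75/40247.59 = 0.921589
Link Feb 2023→Mar 2023:
ΣP(Mar 2023)Q(Feb 2023) = 274.80×33 + 2456.23×10 + 238.06×34 + 429.97×7 = 9068.4 + 24562.3 + 8094.04 + 3009.79 = 44734.53
ΣP(Feb 2023)Q(Feb 2023) = 230.87×33 + 1905.56×10 + 188.32×34 + 359.88×7 = 7618.71 + 19055.6 + 6402.88 + 2519.16 = 35596.35
link = 44734.53/35596.35 = 1.256717
Link Mar 2023→Apr 2023:
ΣP(Apr 2023)Q(Mar 2023) = 242.46×30 + 2451.66×9 + 264.88×34 + 491.95×8 = 7273.8 + 22064.94 + 9005.92 + 3935.6 = 42280.26
ΣP(Mar 2023)Q(Mar 2023) = 274.80×30 + 2456.23×9 + 238.06×34 + 429.97×8 = 8244 + 22106.07 + 8094.04 + 3439.76 = 41883.87
link = 42280.26/41883.87 = 1.009464
Chained index = 100 × 0.921589 × 1.256717 × 1.009464 = 116.9138

116.91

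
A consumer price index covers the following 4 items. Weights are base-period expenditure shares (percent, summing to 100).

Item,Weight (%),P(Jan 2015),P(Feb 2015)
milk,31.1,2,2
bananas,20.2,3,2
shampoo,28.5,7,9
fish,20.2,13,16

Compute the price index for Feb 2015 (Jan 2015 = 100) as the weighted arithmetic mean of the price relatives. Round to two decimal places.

106.07

milk: 31.1 × (2/2) = 31.1 × 1.000000 = 31.1000
bananas: 20.2 × (2/3) = 20.2 × 0.666667 = 13.4667
shampoo: 28.5 × (9/7) = 28.5 × 1.285714 = 36.6429
fish: 20.2 × (16/13) = 20.2 × 1.230769 = 24.8615
Index = Σ wᵢ·(p₁ᵢ/p₀ᵢ) = 31.1000 + 13.4667 + 36.6429 + 24.8615 = 106.0711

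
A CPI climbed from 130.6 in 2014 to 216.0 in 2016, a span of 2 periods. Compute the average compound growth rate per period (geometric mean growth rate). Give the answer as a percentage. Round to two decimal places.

28.60%

Growth factor = (216.0/130.6)^(1/2) = (1.653905)^(1/2) = 1.286042
Growth rate = 1.286042 − 1 = 0.286042 = 28.6042%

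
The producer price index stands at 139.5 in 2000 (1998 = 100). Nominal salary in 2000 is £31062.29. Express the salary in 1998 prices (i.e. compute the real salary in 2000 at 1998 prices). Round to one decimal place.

Real = Nominal ÷ (Index/100) = 31062.29 ÷ (139.5/100)
     = 31062.29 ÷ 1.395 = 22266.8746

22266.9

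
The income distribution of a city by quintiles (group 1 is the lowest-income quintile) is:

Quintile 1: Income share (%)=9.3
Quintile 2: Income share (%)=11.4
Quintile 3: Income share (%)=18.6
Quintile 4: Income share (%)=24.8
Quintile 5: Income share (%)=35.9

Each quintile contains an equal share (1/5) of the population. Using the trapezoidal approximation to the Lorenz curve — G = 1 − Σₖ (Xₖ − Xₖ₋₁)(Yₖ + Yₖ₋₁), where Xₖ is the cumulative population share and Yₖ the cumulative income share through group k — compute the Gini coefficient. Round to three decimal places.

Cumulative income shares Yₖ: 0.0930, 0.2070, 0.3930, 0.6410, 1.0000
Σ (Xₖ−Xₖ₋₁)(Yₖ+Yₖ₋₁) = (1/5)(0.0930+0.0000) + (1/5)(0.2070+0.0930) + (1/5)(0.3930+0.2070) + (1/5)(0.6410+0.3930) + (1/5)(1.0000+0.6410)
  = 0.0186 + 0.0600 + 0.1200 + 0.2068 + 0.3282 = 0.7336
G = 1 − 0.7336 = 0.2664

0.266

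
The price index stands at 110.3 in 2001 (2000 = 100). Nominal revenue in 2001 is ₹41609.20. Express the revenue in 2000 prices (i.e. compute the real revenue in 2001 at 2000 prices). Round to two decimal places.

37723.66

Real = Nominal ÷ (Index/100) = 41609.20 ÷ (110.3/100)
     = 41609.20 ÷ 1.103 = 37723.6627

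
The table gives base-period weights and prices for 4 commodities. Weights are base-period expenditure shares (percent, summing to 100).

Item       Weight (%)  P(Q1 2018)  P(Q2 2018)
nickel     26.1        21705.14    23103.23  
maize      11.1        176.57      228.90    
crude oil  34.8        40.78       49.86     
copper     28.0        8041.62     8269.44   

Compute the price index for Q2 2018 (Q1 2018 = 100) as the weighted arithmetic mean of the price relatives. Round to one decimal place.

113.5

nickel: 26.1 × (23103.23/21705.14) = 26.1 × 1.064413 = 27.7812
maize: 11.1 × (228.90/176.57) = 11.1 × 1.296370 = 14.3897
crude oil: 34.8 × (49.86/40.78) = 34.8 × 1.222658 = 42.5485
copper: 28.0 × (8269.44/8041.62) = 28.0 × 1.028330 = 28.7932
Index = Σ wᵢ·(p₁ᵢ/p₀ᵢ) = 27.7812 + 14.3897 + 42.5485 + 28.7932 = 113.5126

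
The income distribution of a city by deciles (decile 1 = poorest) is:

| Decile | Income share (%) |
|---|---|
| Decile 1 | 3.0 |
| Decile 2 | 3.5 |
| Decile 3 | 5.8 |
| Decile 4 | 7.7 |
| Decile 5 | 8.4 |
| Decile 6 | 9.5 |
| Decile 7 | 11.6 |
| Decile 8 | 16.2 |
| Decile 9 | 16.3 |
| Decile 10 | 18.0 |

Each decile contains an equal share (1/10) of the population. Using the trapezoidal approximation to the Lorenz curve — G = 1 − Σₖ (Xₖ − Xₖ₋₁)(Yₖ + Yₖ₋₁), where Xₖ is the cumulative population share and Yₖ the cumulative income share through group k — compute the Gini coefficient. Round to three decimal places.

0.289

Cumulative income shares Yₖ: 0.0300, 0.0650, 0.1230, 0.2000, 0.2840, 0.3790, 0.4950, 0.6570, 0.8200, 1.0000
Σ (Xₖ−Xₖ₋₁)(Yₖ+Yₖ₋₁) = (1/10)(0.0300+0.0000) + (1/10)(0.0650+0.0300) + (1/10)(0.1230+0.0650) + (1/10)(0.2000+0.1230) + (1/10)(0.2840+0.2000) + (1/10)(0.3790+0.2840) + (1/10)(0.4950+0.3790) + (1/10)(0.6570+0.4950) + (1/10)(0.8200+0.6570) + (1/10)(1.0000+0.8200)
  = 0.0030 + 0.0095 + 0.0188 + 0.0323 + 0.0484 + 0.0663 + 0.0874 + 0.1152 + 0.1477 + 0.1820 = 0.7106
G = 1 − 0.7106 = 0.2894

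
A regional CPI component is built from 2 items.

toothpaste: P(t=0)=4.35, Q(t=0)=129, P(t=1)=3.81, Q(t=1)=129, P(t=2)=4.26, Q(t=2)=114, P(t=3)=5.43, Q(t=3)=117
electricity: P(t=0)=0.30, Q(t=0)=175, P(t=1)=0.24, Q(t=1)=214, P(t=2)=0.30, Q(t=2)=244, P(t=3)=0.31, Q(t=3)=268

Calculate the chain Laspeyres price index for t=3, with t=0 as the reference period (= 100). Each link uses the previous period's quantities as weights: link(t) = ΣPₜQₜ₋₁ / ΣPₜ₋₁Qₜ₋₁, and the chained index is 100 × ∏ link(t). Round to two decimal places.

122.18

Link t=0→t=1:
ΣP(t=1)Q(t=0) = 3.81×129 + 0.24×175 = 491.49 + 42 = 533.49
ΣP(t=0)Q(t=0) = 4.35×129 + 0.30×175 = 561.15 + 52.5 = 613.65
link = 533.49/613.65 = 0.869372
Link t=1→t=2:
ΣP(t=2)Q(t=1) = 4.26×129 + 0.30×214 = 549.54 + 64.2 = 613.74
ΣP(t=1)Q(t=1) = 3.81×129 + 0.24×214 = 491.49 + 51.36 = 542.85
link = 613.74/542.85 = 1.130589
Link t=2→t=3:
ΣP(t=3)Q(t=2) = 5.43×114 + 0.31×244 = 619.02 + 75.64 = 694.66
ΣP(t=2)Q(t=2) = 4.26×114 + 0.30×244 = 485.64 + 73.2 = 558.84
link = 694.66/558.84 = 1.243039
Chained index = 100 × 0.869372 × 1.130589 × 1.243039 = 122.1785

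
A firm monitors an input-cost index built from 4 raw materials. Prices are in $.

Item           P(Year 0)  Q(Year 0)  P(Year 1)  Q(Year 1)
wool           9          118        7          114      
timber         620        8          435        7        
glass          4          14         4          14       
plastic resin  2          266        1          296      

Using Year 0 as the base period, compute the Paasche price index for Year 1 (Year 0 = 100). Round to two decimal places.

Paasche price index uses current-period quantities as weights.
ΣP(Year 1)·Q(Year 1) = 7×114 + 435×7 + 4×14 + 1×296 = 798 + 3045 + 56 + 296 = 4195
ΣP(Year 0)·Q(Year 1) = 9×114 + 620×7 + 4×14 + 2×296 = 1026 + 4340 + 56 + 592 = 6014
Index = 4195 / 6014 × 100 = 69.7539

69.75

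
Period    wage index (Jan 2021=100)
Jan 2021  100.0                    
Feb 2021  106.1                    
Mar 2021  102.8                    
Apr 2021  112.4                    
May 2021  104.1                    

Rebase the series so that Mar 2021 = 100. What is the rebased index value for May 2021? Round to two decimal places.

101.26

Rebased(May 2021) = 104.1 / 102.8 × 100 = 101.2646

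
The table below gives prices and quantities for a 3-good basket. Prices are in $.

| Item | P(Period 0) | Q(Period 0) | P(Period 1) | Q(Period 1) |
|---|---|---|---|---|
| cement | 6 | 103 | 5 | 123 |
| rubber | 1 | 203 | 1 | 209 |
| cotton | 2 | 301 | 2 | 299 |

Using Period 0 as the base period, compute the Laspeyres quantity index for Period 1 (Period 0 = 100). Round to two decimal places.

108.57

Laspeyres quantity index uses base-period prices as weights.
ΣP(Period 0)·Q(Period 1) = 6×123 + 1×209 + 2×299 = 738 + 209 + 598 = 1545
ΣP(Period 0)·Q(Period 0) = 6×103 + 1×203 + 2×301 = 618 + 203 + 602 = 1423
Index = 1545 / 1423 × 100 = 108.5734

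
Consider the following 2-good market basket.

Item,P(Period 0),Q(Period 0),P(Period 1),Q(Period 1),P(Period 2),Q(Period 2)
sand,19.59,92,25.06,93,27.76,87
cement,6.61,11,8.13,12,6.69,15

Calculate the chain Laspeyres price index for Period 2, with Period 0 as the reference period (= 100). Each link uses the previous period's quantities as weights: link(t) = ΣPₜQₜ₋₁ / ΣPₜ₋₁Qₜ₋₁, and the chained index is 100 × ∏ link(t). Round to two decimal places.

140.03

Link Period 0→Period 1:
ΣP(Period 1)Q(Period 0) = 25.06×92 + 8.13×11 = 2305.52 + 89.43 = 2394.95
ΣP(Period 0)Q(Period 0) = 19.59×92 + 6.61×11 = 1802.28 + 72.71 = 1874.99
link = 2394.95/1874.99 = 1.277313
Link Period 1→Period 2:
ΣP(Period 2)Q(Period 1) = 27.76×93 + 6.69×12 = 2581.68 + 80.28 = 2661.96
ΣP(Period 1)Q(Period 1) = 25.06×93 + 8.13×12 = 2330.58 + 97.56 = 2428.14
link = 2661.96/2428.14 = 1.096296
Chained index = 100 × 1.277313 × 1.096296 = 140.0314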